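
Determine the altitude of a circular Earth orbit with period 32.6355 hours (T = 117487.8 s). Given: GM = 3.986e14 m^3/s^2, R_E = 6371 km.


T = 117487.8 s
r = (mu*T^2/(4*pi^2))^(1/3) = (3.986e14 * 117487.8^2 / (4*pi^2))^(1/3)
r = 5.184669e+07 m = 51846.6898 km
alt = r - R_E = 51846.6898 - 6371 = 45475.6898 km

45475.6898 km


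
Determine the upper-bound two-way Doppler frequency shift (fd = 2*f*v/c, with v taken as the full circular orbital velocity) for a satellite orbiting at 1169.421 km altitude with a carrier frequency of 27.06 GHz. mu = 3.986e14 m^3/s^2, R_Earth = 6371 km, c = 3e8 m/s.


r = 7.540421e+06 m
v = sqrt(mu/r) = 7270.6100 m/s (worst-case radial velocity)
f = 27.06 GHz = 2.706e+10 Hz
fd = 2*f*v/c = 2*2.706e+10*7270.6100/3.0e+08
fd = 1.311618e+06 Hz

1.3116e+06 Hz


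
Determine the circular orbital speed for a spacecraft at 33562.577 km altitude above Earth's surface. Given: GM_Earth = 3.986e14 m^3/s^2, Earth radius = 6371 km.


r = R_E + alt = 6371.0 + 33562.577 = 39933.5770 km = 3.9933577e+07 m
v = sqrt(mu/r) = sqrt(3.986e14 / 3.9933577e+07) = 3159.3631 m/s = 3.1594 km/s

3.1594 km/s


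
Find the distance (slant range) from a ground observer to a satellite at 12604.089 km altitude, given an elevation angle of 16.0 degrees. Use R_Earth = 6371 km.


h = 12604.089 km, el = 16.0 deg
d = -R_E*sin(el) + sqrt((R_E*sin(el))^2 + 2*R_E*h + h^2)
d = -6371.0000*sin(0.2792527) + sqrt((6371.0000*0.2756374)^2 + 2*6371.0000*12604.089 + 12604.089^2)
d = 16203.5413 km

16203.5413 km


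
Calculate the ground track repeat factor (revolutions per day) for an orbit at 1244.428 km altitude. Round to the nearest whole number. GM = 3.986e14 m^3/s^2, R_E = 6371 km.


r = 7.615428e+06 m
T = 2*pi*sqrt(r^3/mu) = 6613.8249 s = 110.2304 min
revs/day = 1440 / 110.2304 = 13.0635
Rounded: 13 revolutions per day

13 revolutions per day


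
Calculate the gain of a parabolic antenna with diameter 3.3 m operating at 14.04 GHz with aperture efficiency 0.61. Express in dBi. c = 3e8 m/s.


lambda = c/f = 3e8 / 1.404e+10 = 0.02136752 m
G = eta*(pi*D/lambda)^2 = 0.61*(pi*3.3/0.02136752)^2
G = 143598.2563 (linear)
G = 10*log10(143598.2563) = 51.5715 dBi

51.5715 dBi


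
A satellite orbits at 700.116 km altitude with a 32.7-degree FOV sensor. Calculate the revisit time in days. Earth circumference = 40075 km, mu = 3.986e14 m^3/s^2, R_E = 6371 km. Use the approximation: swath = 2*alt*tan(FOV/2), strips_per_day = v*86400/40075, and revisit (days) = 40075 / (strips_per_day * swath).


swath = 2*700.116*tan(0.2853613) = 410.7833 km
v = sqrt(mu/r) = 7508.0070 m/s = 7.5080 km/s
strips/day = v*86400/40075 = 7.5080*86400/40075 = 16.1869
coverage/day = strips * swath = 16.1869 * 410.7833 = 6649.3257 km
revisit = 40075 / 6649.3257 = 6.0269 days

6.0269 days


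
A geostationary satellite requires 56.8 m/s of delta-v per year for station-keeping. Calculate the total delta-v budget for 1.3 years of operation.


dV = rate * years = 56.8 * 1.3
dV = 73.8400 m/s

73.8400 m/s


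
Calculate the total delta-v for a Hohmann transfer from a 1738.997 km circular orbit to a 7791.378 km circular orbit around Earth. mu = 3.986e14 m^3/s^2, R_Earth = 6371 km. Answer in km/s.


r1 = 8109.9970 km = 8.109997e+06 m
r2 = 14162.3780 km = 1.4162378e+07 m
dv1 = sqrt(mu/r1)*(sqrt(2*r2/(r1+r2)) - 1) = 895.3737 m/s
dv2 = sqrt(mu/r2)*(1 - sqrt(2*r1/(r1+r2))) = 777.8502 m/s
total dv = |dv1| + |dv2| = 895.3737 + 777.8502 = 1673.2239 m/s = 1.6732 km/s

1.6732 km/s


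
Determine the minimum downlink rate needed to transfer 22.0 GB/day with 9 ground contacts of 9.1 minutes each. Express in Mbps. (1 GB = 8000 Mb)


total contact time = 9 * 9.1 * 60 = 4914.0000 s
data = 22.0 GB = 176000.0000 Mb
rate = 176000.0000 / 4914.0000 = 35.8160 Mbps

35.8160 Mbps


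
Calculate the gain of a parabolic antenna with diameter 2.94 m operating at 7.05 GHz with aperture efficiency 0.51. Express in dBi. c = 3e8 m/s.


lambda = c/f = 3e8 / 7.05e+09 = 0.04255319 m
G = eta*(pi*D/lambda)^2 = 0.51*(pi*2.94/0.04255319)^2
G = 24027.0420 (linear)
G = 10*log10(24027.0420) = 43.8070 dBi

43.8070 dBi


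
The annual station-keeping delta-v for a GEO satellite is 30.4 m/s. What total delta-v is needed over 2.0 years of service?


dV = rate * years = 30.4 * 2.0
dV = 60.8000 m/s

60.8000 m/s


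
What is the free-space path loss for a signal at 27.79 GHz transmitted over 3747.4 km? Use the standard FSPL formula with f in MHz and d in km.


f = 27.79 GHz = 27790.0000 MHz
d = 3747.4 km
FSPL = 32.44 + 20*log10(27790.0000) + 20*log10(3747.4)
FSPL = 32.44 + 88.8778 + 71.4746
FSPL = 192.7924 dB

192.7924 dB


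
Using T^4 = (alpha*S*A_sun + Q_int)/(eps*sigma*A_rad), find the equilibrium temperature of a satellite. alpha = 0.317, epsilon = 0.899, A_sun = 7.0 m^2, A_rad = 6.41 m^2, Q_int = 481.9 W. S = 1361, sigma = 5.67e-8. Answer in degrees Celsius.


Numerator = alpha*S*A_sun + Q_int = 0.317*1361*7.0 + 481.9 = 3501.9590 W
Denominator = eps*sigma*A_rad = 0.899*5.67e-8*6.41 = 3.2673885e-07 W/K^4
T^4 = 1.0717914e+10 K^4
T = 321.7567 K = 48.6067 C

48.6067 degrees Celsius


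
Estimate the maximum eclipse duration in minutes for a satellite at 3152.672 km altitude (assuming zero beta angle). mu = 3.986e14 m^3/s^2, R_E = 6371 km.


r = 9523.6720 km
T = 154.1582 min
Eclipse fraction = arcsin(R_E/r)/pi = arcsin(6371.0000/9523.6720)/pi
= arcsin(0.6689647)/pi = 0.2332623
Eclipse duration = 0.2332623 * 154.1582 = 35.9593 min

35.9593 minutes


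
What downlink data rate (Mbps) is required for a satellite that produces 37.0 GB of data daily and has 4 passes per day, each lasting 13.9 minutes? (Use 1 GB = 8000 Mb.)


total contact time = 4 * 13.9 * 60 = 3336.0000 s
data = 37.0 GB = 296000.0000 Mb
rate = 296000.0000 / 3336.0000 = 88.7290 Mbps

88.7290 Mbps


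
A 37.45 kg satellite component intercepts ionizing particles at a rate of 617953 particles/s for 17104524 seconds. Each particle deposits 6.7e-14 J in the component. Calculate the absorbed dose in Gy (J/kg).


Total energy deposited = rate * time * E_per
  = 617953 * 17104524 * 6.7e-14 = 0.7081761 J
Dose = E_total / mass = 0.7081761 / 37.45
Dose = 0.01890991 Gy

0.0189 Gy


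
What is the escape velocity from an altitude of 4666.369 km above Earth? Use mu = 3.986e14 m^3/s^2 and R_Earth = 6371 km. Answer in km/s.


r = 6371.0 + 4666.369 = 11037.3690 km = 1.1037369e+07 m
v_esc = sqrt(2*mu/r) = sqrt(2*3.986e14 / 1.1037369e+07)
v_esc = 8498.6680 m/s = 8.4987 km/s

8.4987 km/s


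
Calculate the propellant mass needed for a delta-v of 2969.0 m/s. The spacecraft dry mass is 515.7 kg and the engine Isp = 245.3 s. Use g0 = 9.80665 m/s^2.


ve = Isp * g0 = 245.3 * 9.80665 = 2405.571245 m/s
mass ratio = exp(dv/ve) = exp(2969.0/2405.571245) = 3.43569172
m_prop = m_dry * (mr - 1) = 515.7 * (3.43569172 - 1)
m_prop = 1256.0862 kg

1256.0862 kg


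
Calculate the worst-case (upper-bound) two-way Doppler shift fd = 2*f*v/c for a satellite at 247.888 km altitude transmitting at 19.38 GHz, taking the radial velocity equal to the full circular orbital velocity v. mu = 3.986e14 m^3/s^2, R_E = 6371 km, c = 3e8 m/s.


r = 6.618888e+06 m
v = sqrt(mu/r) = 7760.2575 m/s (worst-case radial velocity)
f = 19.38 GHz = 1.938e+10 Hz
fd = 2*f*v/c = 2*1.938e+10*7760.2575/3.0e+08
fd = 1.0026253e+06 Hz

1.0026e+06 Hz


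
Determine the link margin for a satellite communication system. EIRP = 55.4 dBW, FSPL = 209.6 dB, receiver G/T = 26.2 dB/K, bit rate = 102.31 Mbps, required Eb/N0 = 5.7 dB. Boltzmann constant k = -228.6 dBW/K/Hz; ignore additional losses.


C/N0 = EIRP - FSPL + G/T - k = 55.4 - 209.6 + 26.2 - (-228.6)
C/N0 = 100.6000 dB-Hz
R_b = 102.31 Mbps = 1.0231e+08 bps -> 10*log10(R_b) = 80.0992 dB-Hz
Eb/N0 = C/N0 - 10*log10(R_b) = 100.6000 - 80.0992 = 20.5008 dB
Margin = Eb/N0 - Eb/N0_req = 20.5008 - 5.7 = 14.8008 dB (link closes)

14.8008 dB


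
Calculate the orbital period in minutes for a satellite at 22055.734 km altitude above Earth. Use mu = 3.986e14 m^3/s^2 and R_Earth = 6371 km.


r = 28426.7340 km = 2.8426734e+07 m
T = 2*pi*sqrt(r^3/mu) = 2*pi*sqrt(2.2971053e+22 / 3.986e14)
T = 47698.1648 s = 794.9694 min

794.9694 minutes


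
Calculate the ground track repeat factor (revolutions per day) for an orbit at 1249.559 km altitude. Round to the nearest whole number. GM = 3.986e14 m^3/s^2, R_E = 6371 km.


r = 7.620559e+06 m
T = 2*pi*sqrt(r^3/mu) = 6620.5103 s = 110.3418 min
revs/day = 1440 / 110.3418 = 13.0504
Rounded: 13 revolutions per day

13 revolutions per day


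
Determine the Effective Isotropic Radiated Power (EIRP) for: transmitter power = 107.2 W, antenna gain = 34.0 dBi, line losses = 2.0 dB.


Pt = 107.2 W = 20.3019 dBW
EIRP = Pt_dBW + Gt - losses = 20.3019 + 34.0 - 2.0 = 52.3019 dBW

52.3019 dBW


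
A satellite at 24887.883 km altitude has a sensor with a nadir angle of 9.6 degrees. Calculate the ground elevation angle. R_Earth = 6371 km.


r = R_E + alt = 31258.8830 km
Law of sines in the satellite / Earth-center / ground-point triangle:
  sin(nadir)/R_E = sin(90 + el)/r  =>  cos(el) = (r/R_E)*sin(nadir)
cos(el) = (31258.8830 / 6371.0000) * sin(9.6 deg) = 0.8182396
el = arccos(0.8182396) = 35.0910 deg
(Earth-central angle = 90 - nadir - el = 45.3090 deg)

35.0910 degrees


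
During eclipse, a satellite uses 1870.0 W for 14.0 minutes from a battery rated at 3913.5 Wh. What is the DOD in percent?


E_used = P * t / 60 = 1870.0 * 14.0 / 60 = 436.3333 Wh
DOD = E_used / E_total * 100 = 436.3333 / 3913.5 * 100
DOD = 11.1494 %

11.1494 %


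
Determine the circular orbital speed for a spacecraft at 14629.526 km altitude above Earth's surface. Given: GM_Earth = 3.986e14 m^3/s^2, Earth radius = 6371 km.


r = R_E + alt = 6371.0 + 14629.526 = 21000.5260 km = 2.1000526e+07 m
v = sqrt(mu/r) = sqrt(3.986e14 / 2.1000526e+07) = 4356.6589 m/s = 4.3567 km/s

4.3567 km/s


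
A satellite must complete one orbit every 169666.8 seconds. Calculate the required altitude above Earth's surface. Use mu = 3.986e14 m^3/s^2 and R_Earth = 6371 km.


T = 169666.8 s
r = (mu*T^2/(4*pi^2))^(1/3) = (3.986e14 * 169666.8^2 / (4*pi^2))^(1/3)
r = 6.6240525e+07 m = 66240.5249 km
alt = r - R_E = 66240.5249 - 6371 = 59869.5249 km

59869.5249 km


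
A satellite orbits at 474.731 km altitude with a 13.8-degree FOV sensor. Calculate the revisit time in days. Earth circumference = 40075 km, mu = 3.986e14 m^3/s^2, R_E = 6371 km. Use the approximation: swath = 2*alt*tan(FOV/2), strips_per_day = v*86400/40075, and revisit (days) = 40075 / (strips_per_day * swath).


swath = 2*474.731*tan(0.1204277) = 114.8975 km
v = sqrt(mu/r) = 7630.6008 m/s = 7.6306 km/s
strips/day = v*86400/40075 = 7.6306*86400/40075 = 16.4513
coverage/day = strips * swath = 16.4513 * 114.8975 = 1890.2081 km
revisit = 40075 / 1890.2081 = 21.2014 days

21.2014 days


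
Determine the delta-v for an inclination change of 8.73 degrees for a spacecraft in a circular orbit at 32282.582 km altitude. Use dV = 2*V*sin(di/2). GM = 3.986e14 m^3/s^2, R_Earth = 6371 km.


r = 38653.5820 km = 3.8653582e+07 m
V = sqrt(mu/r) = 3211.2475 m/s
di = 8.73 deg = 0.1523672 rad
dV = 2*V*sin(di/2) = 2*3211.2475*sin(0.07618362)
dV = 488.8158 m/s = 0.4888158 km/s

0.4888 km/s


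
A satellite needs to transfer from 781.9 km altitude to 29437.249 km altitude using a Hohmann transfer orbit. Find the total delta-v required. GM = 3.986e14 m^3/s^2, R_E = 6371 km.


r1 = 7152.9000 km = 7.1529e+06 m
r2 = 35808.2490 km = 3.5808249e+07 m
dv1 = sqrt(mu/r1)*(sqrt(2*r2/(r1+r2)) - 1) = 2173.2437 m/s
dv2 = sqrt(mu/r2)*(1 - sqrt(2*r1/(r1+r2))) = 1411.1063 m/s
total dv = |dv1| + |dv2| = 2173.2437 + 1411.1063 = 3584.3500 m/s = 3.5844 km/s

3.5844 km/s


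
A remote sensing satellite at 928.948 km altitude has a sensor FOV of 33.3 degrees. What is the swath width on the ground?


FOV = 33.3 deg = 0.5811946 rad
swath = 2 * alt * tan(FOV/2) = 2 * 928.948 * tan(0.2905973)
swath = 2 * 928.948 * 0.2990634
swath = 555.6287 km

555.6287 km


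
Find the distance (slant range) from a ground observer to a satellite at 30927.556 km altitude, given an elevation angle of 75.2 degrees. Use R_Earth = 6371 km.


h = 30927.556 km, el = 75.2 deg
d = -R_E*sin(el) + sqrt((R_E*sin(el))^2 + 2*R_E*h + h^2)
d = -6371.0000*sin(1.3125) + sqrt((6371.0000*0.9668234)^2 + 2*6371.0000*30927.556 + 30927.556^2)
d = 31103.4022 km

31103.4022 km


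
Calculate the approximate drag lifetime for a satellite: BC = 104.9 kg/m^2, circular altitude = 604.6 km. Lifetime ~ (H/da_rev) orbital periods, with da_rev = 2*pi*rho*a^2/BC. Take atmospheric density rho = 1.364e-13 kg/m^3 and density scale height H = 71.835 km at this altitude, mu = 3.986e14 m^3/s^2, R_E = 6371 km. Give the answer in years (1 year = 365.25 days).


a = R_E + alt = 6975.6000 km = 6.9756e+06 m
da_rev = 2*pi*rho*a^2/BC = 2*pi*1.364e-13*(6.9756e+06)^2/104.9 = 0.397540966 m per revolution
N = H/da_rev = 71835.0000 m / 0.397540966 m = 180698.3586 revolutions
P = 2*pi*sqrt(a^3/mu) = 5798.0716 s
lifetime = N*P = 180698.3586 * 5798.0716 = 1.047702e+09 s = 12126.1808 days
years = 12126.1808 / 365.25 = 33.1997 years

33.1997 years


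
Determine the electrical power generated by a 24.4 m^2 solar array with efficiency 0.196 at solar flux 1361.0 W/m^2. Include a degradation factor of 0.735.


P = area * eta * S * degradation
P = 24.4 * 0.196 * 1361.0 * 0.735
P = 4784.0021 W

4784.0021 W


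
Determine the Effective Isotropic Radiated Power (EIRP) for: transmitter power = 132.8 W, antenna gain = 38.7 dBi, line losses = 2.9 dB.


Pt = 132.8 W = 21.2320 dBW
EIRP = Pt_dBW + Gt - losses = 21.2320 + 38.7 - 2.9 = 57.0320 dBW

57.0320 dBW


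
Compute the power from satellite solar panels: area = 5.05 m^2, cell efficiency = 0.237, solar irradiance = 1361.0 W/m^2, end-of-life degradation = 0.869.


P = area * eta * S * degradation
P = 5.05 * 0.237 * 1361.0 * 0.869
P = 1415.5253 W

1415.5253 W


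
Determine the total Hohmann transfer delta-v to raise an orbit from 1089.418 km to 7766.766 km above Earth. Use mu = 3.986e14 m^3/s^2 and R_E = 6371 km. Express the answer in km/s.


r1 = 7460.4180 km = 7.460418e+06 m
r2 = 14137.7660 km = 1.4137766e+07 m
dv1 = sqrt(mu/r1)*(sqrt(2*r2/(r1+r2)) - 1) = 1053.9289 m/s
dv2 = sqrt(mu/r2)*(1 - sqrt(2*r1/(r1+r2))) = 896.4730 m/s
total dv = |dv1| + |dv2| = 1053.9289 + 896.4730 = 1950.4019 m/s = 1.9504 km/s

1.9504 km/s


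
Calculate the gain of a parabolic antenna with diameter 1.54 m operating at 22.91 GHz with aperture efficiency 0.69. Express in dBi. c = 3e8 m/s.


lambda = c/f = 3e8 / 2.291e+10 = 0.01309472 m
G = eta*(pi*D/lambda)^2 = 0.69*(pi*1.54/0.01309472)^2
G = 94188.5143 (linear)
G = 10*log10(94188.5143) = 49.7400 dBi

49.7400 dBi


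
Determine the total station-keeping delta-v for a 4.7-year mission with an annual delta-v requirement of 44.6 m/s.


dV = rate * years = 44.6 * 4.7
dV = 209.6200 m/s

209.6200 m/s


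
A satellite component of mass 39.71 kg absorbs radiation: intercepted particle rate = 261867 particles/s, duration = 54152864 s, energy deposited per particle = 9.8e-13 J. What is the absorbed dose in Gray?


Total energy deposited = rate * time * E_per
  = 261867 * 54152864 * 9.8e-13 = 13.8972 J
Dose = E_total / mass = 13.8972 / 39.71
Dose = 0.349968 Gy

0.3500 Gy


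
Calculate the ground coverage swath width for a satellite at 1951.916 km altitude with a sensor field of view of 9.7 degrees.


FOV = 9.7 deg = 0.1692969 rad
swath = 2 * alt * tan(FOV/2) = 2 * 1951.916 * tan(0.08464847)
swath = 2 * 1951.916 * 0.08485123
swath = 331.2449 km

331.2449 km


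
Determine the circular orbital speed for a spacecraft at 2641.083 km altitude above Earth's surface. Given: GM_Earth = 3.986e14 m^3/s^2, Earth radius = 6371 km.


r = R_E + alt = 6371.0 + 2641.083 = 9012.0830 km = 9.012083e+06 m
v = sqrt(mu/r) = sqrt(3.986e14 / 9.012083e+06) = 6650.5269 m/s = 6.6505 km/s

6.6505 km/s


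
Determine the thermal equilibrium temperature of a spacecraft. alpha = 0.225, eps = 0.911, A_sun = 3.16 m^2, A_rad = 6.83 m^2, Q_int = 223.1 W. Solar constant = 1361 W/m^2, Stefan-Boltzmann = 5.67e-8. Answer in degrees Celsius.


Numerator = alpha*S*A_sun + Q_int = 0.225*1361*3.16 + 223.1 = 1190.7710 W
Denominator = eps*sigma*A_rad = 0.911*5.67e-8*6.83 = 3.5279477e-07 W/K^4
T^4 = 3.3752513e+09 K^4
T = 241.0330 K = -32.1170 C

-32.1170 degrees Celsius


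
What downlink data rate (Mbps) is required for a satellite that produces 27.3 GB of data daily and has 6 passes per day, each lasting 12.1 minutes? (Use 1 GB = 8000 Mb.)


total contact time = 6 * 12.1 * 60 = 4356.0000 s
data = 27.3 GB = 218400.0000 Mb
rate = 218400.0000 / 4356.0000 = 50.1377 Mbps

50.1377 Mbps


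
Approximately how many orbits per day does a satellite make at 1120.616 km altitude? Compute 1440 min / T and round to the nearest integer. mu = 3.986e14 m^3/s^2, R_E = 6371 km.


r = 7.491616e+06 m
T = 2*pi*sqrt(r^3/mu) = 6453.1905 s = 107.5532 min
revs/day = 1440 / 107.5532 = 13.3887
Rounded: 13 revolutions per day

13 revolutions per day


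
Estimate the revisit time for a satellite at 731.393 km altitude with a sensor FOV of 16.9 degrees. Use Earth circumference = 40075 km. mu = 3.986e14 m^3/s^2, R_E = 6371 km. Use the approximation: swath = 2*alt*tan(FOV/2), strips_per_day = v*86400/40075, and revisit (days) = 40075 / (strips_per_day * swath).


swath = 2*731.393*tan(0.1474803) = 217.3100 km
v = sqrt(mu/r) = 7491.4571 m/s = 7.4915 km/s
strips/day = v*86400/40075 = 7.4915*86400/40075 = 16.1513
coverage/day = strips * swath = 16.1513 * 217.3100 = 3509.8306 km
revisit = 40075 / 3509.8306 = 11.4179 days

11.4179 days


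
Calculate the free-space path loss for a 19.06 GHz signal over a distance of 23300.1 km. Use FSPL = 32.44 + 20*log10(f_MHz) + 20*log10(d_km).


f = 19.06 GHz = 19060.0000 MHz
d = 23300.1 km
FSPL = 32.44 + 20*log10(19060.0000) + 20*log10(23300.1)
FSPL = 32.44 + 85.6025 + 87.3472
FSPL = 205.3896 dB

205.3896 dB


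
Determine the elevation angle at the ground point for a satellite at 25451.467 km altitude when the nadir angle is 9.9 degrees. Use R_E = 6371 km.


r = R_E + alt = 31822.4670 km
Law of sines in the satellite / Earth-center / ground-point triangle:
  sin(nadir)/R_E = sin(90 + el)/r  =>  cos(el) = (r/R_E)*sin(nadir)
cos(el) = (31822.4670 / 6371.0000) * sin(9.9 deg) = 0.8587676
el = arccos(0.8587676) = 30.8215 deg
(Earth-central angle = 90 - nadir - el = 49.2785 deg)

30.8215 degrees


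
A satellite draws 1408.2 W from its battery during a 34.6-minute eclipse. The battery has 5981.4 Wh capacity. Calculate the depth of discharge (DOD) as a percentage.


E_used = P * t / 60 = 1408.2 * 34.6 / 60 = 812.0620 Wh
DOD = E_used / E_total * 100 = 812.0620 / 5981.4 * 100
DOD = 13.5765 %

13.5765 %


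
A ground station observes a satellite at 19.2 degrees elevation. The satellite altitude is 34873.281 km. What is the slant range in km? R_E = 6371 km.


h = 34873.281 km, el = 19.2 deg
d = -R_E*sin(el) + sqrt((R_E*sin(el))^2 + 2*R_E*h + h^2)
d = -6371.0000*sin(0.3351032) + sqrt((6371.0000*0.3288666)^2 + 2*6371.0000*34873.281 + 34873.281^2)
d = 38707.8662 km

38707.8662 km


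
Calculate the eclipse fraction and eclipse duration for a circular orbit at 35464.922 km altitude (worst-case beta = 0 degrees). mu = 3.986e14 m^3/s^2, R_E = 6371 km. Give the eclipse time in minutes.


r = 41835.9220 km
T = 1419.3320 min
Eclipse fraction = arcsin(R_E/r)/pi = arcsin(6371.0000/41835.9220)/pi
= arcsin(0.1522854)/pi = 0.04866329
Eclipse duration = 0.04866329 * 1419.3320 = 69.0694 min

69.0694 minutes


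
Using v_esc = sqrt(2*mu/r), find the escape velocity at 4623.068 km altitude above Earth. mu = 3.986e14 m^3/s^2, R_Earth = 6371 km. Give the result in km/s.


r = 6371.0 + 4623.068 = 10994.0680 km = 1.0994068e+07 m
v_esc = sqrt(2*mu/r) = sqrt(2*3.986e14 / 1.0994068e+07)
v_esc = 8515.3879 m/s = 8.5154 km/s

8.5154 km/s


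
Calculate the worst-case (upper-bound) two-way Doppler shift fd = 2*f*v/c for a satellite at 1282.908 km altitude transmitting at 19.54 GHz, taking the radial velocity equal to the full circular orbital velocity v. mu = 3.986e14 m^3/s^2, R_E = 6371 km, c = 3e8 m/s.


r = 7.653908e+06 m
v = sqrt(mu/r) = 7216.5069 m/s (worst-case radial velocity)
f = 19.54 GHz = 1.954e+10 Hz
fd = 2*f*v/c = 2*1.954e+10*7216.5069/3.0e+08
fd = 940070.2926 Hz

940070.2926 Hz


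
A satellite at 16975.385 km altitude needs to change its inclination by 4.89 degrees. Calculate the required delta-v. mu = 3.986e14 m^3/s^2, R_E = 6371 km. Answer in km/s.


r = 23346.3850 km = 2.3346385e+07 m
V = sqrt(mu/r) = 4131.9859 m/s
di = 4.89 deg = 0.0853466 rad
dV = 2*V*sin(di/2) = 2*4131.9859*sin(0.0426733)
dV = 352.5439 m/s = 0.3525439 km/s

0.3525 km/s


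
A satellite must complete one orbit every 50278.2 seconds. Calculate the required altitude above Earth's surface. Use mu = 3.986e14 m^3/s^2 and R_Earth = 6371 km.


T = 50278.2 s
r = (mu*T^2/(4*pi^2))^(1/3) = (3.986e14 * 50278.2^2 / (4*pi^2))^(1/3)
r = 2.9442793e+07 m = 29442.7926 km
alt = r - R_E = 29442.7926 - 6371 = 23071.7926 km

23071.7926 km


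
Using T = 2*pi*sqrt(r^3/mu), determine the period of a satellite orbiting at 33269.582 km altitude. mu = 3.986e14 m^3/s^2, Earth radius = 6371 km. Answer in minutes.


r = 39640.5820 km = 3.9640582e+07 m
T = 2*pi*sqrt(r^3/mu) = 2*pi*sqrt(6.2290249e+22 / 3.986e14)
T = 78545.4902 s = 1309.0915 min

1309.0915 minutes


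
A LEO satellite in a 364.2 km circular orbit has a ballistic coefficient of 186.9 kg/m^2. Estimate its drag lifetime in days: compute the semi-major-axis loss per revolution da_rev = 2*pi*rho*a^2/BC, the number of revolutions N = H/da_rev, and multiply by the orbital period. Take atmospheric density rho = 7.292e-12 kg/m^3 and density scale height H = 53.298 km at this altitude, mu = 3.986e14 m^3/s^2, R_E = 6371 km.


a = R_E + alt = 6735.2000 km = 6.7352e+06 m
da_rev = 2*pi*rho*a^2/BC = 2*pi*7.292e-12*(6.7352e+06)^2/186.9 = 11.120344 m per revolution
N = H/da_rev = 53298.0000 m / 11.120344 m = 4792.8374 revolutions
P = 2*pi*sqrt(a^3/mu) = 5500.9407 s
lifetime = N*P = 4792.8374 * 5500.9407 = 2.6365114e+07 s = 305.1518 days

305.1518 days


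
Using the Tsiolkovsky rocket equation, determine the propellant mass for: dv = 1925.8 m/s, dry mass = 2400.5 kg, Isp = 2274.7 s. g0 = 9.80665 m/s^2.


ve = Isp * g0 = 2274.7 * 9.80665 = 22307.186755 m/s
mass ratio = exp(dv/ve) = exp(1925.8/22307.186755) = 1.09016703
m_prop = m_dry * (mr - 1) = 2400.5 * (1.09016703 - 1)
m_prop = 216.4460 kg

216.4460 kg


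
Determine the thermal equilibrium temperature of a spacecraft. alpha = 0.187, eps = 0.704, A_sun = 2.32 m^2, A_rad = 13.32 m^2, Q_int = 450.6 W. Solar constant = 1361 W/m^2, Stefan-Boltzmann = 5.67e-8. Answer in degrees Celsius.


Numerator = alpha*S*A_sun + Q_int = 0.187*1361*2.32 + 450.6 = 1041.0562 W
Denominator = eps*sigma*A_rad = 0.704*5.67e-8*13.32 = 5.3169178e-07 W/K^4
T^4 = 1.958007e+09 K^4
T = 210.3554 K = -62.7946 C

-62.7946 degrees Celsius


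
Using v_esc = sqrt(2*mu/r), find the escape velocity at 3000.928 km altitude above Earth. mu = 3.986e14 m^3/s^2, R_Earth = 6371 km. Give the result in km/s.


r = 6371.0 + 3000.928 = 9371.9280 km = 9.371928e+06 m
v_esc = sqrt(2*mu/r) = sqrt(2*3.986e14 / 9.371928e+06)
v_esc = 9222.9355 m/s = 9.2229 km/s

9.2229 km/s


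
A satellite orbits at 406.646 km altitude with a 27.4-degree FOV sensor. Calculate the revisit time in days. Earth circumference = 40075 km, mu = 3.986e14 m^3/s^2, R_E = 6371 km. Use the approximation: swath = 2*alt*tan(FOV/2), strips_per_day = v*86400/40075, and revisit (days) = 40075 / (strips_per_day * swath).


swath = 2*406.646*tan(0.2391101) = 198.2592 km
v = sqrt(mu/r) = 7668.8317 m/s = 7.6688 km/s
strips/day = v*86400/40075 = 7.6688*86400/40075 = 16.5337
coverage/day = strips * swath = 16.5337 * 198.2592 = 3277.9536 km
revisit = 40075 / 3277.9536 = 12.2256 days

12.2256 days


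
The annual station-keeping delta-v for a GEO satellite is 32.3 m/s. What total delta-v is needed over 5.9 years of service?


dV = rate * years = 32.3 * 5.9
dV = 190.5700 m/s

190.5700 m/s


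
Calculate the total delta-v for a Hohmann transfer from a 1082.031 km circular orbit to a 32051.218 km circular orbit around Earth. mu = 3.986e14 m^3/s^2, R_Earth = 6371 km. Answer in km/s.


r1 = 7453.0310 km = 7.453031e+06 m
r2 = 38422.2180 km = 3.8422218e+07 m
dv1 = sqrt(mu/r1)*(sqrt(2*r2/(r1+r2)) - 1) = 2151.8573 m/s
dv2 = sqrt(mu/r2)*(1 - sqrt(2*r1/(r1+r2))) = 1384.9141 m/s
total dv = |dv1| + |dv2| = 2151.8573 + 1384.9141 = 3536.7714 m/s = 3.5368 km/s

3.5368 km/s


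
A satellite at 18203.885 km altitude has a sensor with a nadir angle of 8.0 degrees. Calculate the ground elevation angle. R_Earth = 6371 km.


r = R_E + alt = 24574.8850 km
Law of sines in the satellite / Earth-center / ground-point triangle:
  sin(nadir)/R_E = sin(90 + el)/r  =>  cos(el) = (r/R_E)*sin(nadir)
cos(el) = (24574.8850 / 6371.0000) * sin(8.0 deg) = 0.536833
el = arccos(0.536833) = 57.5317 deg
(Earth-central angle = 90 - nadir - el = 24.4683 deg)

57.5317 degrees


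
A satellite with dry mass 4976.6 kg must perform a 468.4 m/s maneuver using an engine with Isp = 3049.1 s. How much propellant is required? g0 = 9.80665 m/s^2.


ve = Isp * g0 = 3049.1 * 9.80665 = 29901.456515 m/s
mass ratio = exp(dv/ve) = exp(468.4/29901.456515) = 1.01578812
m_prop = m_dry * (mr - 1) = 4976.6 * (1.01578812 - 1)
m_prop = 78.5712 kg

78.5712 kg


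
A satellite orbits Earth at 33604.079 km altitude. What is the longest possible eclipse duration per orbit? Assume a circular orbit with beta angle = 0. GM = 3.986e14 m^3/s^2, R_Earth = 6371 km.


r = 39975.0790 km
T = 1325.6961 min
Eclipse fraction = arcsin(R_E/r)/pi = arcsin(6371.0000/39975.0790)/pi
= arcsin(0.1593743)/pi = 0.05094767
Eclipse duration = 0.05094767 * 1325.6961 = 67.5411 min

67.5411 minutes


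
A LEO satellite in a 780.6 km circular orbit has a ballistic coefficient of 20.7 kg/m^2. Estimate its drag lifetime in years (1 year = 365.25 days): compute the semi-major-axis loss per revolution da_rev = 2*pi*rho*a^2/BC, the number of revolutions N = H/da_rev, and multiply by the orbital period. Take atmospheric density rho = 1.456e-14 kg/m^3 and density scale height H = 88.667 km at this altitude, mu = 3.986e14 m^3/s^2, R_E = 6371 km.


a = R_E + alt = 7151.6000 km = 7.1516e+06 m
da_rev = 2*pi*rho*a^2/BC = 2*pi*1.456e-14*(7.1516e+06)^2/20.7 = 0.226035852 m per revolution
N = H/da_rev = 88667.0000 m / 0.226035852 m = 392269.6295 revolutions
P = 2*pi*sqrt(a^3/mu) = 6018.8850 s
lifetime = N*P = 392269.6295 * 6018.8850 = 2.3610258e+09 s = 27326.6873 days
years = 27326.6873 / 365.25 = 74.8164 years

74.8164 years


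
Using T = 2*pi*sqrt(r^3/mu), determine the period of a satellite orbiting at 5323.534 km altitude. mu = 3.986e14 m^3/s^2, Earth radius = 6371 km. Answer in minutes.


r = 11694.5340 km = 1.1694534e+07 m
T = 2*pi*sqrt(r^3/mu) = 2*pi*sqrt(1.5993693e+21 / 3.986e14)
T = 12585.9384 s = 209.7656 min

209.7656 minutes


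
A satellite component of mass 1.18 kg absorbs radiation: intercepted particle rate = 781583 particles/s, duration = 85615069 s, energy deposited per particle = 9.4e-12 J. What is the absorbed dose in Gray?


Total energy deposited = rate * time * E_per
  = 781583 * 85615069 * 9.4e-12 = 629.0037 J
Dose = E_total / mass = 629.0037 / 1.18
Dose = 533.0539 Gy

533.0539 Gy


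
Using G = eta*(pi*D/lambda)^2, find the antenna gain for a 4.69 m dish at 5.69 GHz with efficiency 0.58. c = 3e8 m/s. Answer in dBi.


lambda = c/f = 3e8 / 5.69e+09 = 0.05272408 m
G = eta*(pi*D/lambda)^2 = 0.58*(pi*4.69/0.05272408)^2
G = 45295.5406 (linear)
G = 10*log10(45295.5406) = 46.5606 dBi

46.5606 dBi


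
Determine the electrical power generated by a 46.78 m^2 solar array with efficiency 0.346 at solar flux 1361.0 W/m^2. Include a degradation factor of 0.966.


P = area * eta * S * degradation
P = 46.78 * 0.346 * 1361.0 * 0.966
P = 21279.9973 W

21279.9973 W


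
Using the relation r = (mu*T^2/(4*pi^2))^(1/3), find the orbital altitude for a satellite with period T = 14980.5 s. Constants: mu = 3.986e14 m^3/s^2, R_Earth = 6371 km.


T = 14980.5 s
r = (mu*T^2/(4*pi^2))^(1/3) = (3.986e14 * 14980.5^2 / (4*pi^2))^(1/3)
r = 1.3134395e+07 m = 13134.3946 km
alt = r - R_E = 13134.3946 - 6371 = 6763.3946 km

6763.3946 km


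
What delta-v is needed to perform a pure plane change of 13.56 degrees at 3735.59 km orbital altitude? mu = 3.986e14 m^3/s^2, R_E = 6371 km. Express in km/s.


r = 10106.5900 km = 1.010659e+07 m
V = sqrt(mu/r) = 6280.0966 m/s
di = 13.56 deg = 0.2366666 rad
dV = 2*V*sin(di/2) = 2*6280.0966*sin(0.1183333)
dV = 1482.8231 m/s = 1.4828 km/s

1.4828 km/s


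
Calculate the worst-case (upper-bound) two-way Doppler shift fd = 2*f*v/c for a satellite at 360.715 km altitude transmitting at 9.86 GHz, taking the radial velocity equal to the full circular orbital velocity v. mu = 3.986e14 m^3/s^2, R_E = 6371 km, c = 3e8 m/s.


r = 6.731715e+06 m
v = sqrt(mu/r) = 7694.9497 m/s (worst-case radial velocity)
f = 9.86 GHz = 9.86e+09 Hz
fd = 2*f*v/c = 2*9.86e+09*7694.9497/3.0e+08
fd = 505814.6952 Hz

505814.6952 Hz


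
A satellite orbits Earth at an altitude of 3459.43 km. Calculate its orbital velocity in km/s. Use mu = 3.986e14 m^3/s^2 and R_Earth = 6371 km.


r = R_E + alt = 6371.0 + 3459.43 = 9830.4300 km = 9.83043e+06 m
v = sqrt(mu/r) = sqrt(3.986e14 / 9.83043e+06) = 6367.6970 m/s = 6.3677 km/s

6.3677 km/s


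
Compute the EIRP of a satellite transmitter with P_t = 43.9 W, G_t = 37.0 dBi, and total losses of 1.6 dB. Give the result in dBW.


Pt = 43.9 W = 16.4246 dBW
EIRP = Pt_dBW + Gt - losses = 16.4246 + 37.0 - 1.6 = 51.8246 dBW

51.8246 dBW


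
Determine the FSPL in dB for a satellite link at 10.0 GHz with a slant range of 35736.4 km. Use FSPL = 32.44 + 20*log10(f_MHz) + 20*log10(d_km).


f = 10.0 GHz = 10000.0000 MHz
d = 35736.4 km
FSPL = 32.44 + 20*log10(10000.0000) + 20*log10(35736.4)
FSPL = 32.44 + 80.0000 + 91.0622
FSPL = 203.5022 dB

203.5022 dB


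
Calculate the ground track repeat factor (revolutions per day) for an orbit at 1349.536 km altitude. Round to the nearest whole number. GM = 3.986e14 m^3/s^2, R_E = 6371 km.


r = 7.720536e+06 m
T = 2*pi*sqrt(r^3/mu) = 6751.2222 s = 112.5204 min
revs/day = 1440 / 112.5204 = 12.7977
Rounded: 13 revolutions per day

13 revolutions per day


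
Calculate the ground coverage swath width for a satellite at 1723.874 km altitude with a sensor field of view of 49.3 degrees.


FOV = 49.3 deg = 0.8604473 rad
swath = 2 * alt * tan(FOV/2) = 2 * 1723.874 * tan(0.4302237)
swath = 2 * 1723.874 * 0.4588918
swath = 1582.1431 km

1582.1431 km


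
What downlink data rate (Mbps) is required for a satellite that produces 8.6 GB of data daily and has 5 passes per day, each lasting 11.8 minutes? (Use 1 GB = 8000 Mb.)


total contact time = 5 * 11.8 * 60 = 3540.0000 s
data = 8.6 GB = 68800.0000 Mb
rate = 68800.0000 / 3540.0000 = 19.4350 Mbps

19.4350 Mbps


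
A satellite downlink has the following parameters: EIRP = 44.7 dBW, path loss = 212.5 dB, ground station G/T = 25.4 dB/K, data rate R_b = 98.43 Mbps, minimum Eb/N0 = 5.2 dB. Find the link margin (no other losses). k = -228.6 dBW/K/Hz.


C/N0 = EIRP - FSPL + G/T - k = 44.7 - 212.5 + 25.4 - (-228.6)
C/N0 = 86.2000 dB-Hz
R_b = 98.43 Mbps = 9.843e+07 bps -> 10*log10(R_b) = 79.9313 dB-Hz
Eb/N0 = C/N0 - 10*log10(R_b) = 86.2000 - 79.9313 = 6.2687 dB
Margin = Eb/N0 - Eb/N0_req = 6.2687 - 5.2 = 1.0687 dB (link closes)

1.0687 dB


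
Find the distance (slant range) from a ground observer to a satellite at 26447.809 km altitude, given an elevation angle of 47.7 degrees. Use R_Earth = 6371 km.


h = 26447.809 km, el = 47.7 deg
d = -R_E*sin(el) + sqrt((R_E*sin(el))^2 + 2*R_E*h + h^2)
d = -6371.0000*sin(0.8325221) + sqrt((6371.0000*0.7396311)^2 + 2*6371.0000*26447.809 + 26447.809^2)
d = 27825.3166 km

27825.3166 km


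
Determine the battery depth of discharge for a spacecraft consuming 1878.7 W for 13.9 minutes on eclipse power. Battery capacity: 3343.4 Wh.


E_used = P * t / 60 = 1878.7 * 13.9 / 60 = 435.2322 Wh
DOD = E_used / E_total * 100 = 435.2322 / 3343.4 * 100
DOD = 13.0177 %

13.0177 %


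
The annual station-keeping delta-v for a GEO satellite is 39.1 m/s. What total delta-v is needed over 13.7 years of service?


dV = rate * years = 39.1 * 13.7
dV = 535.6700 m/s

535.6700 m/s


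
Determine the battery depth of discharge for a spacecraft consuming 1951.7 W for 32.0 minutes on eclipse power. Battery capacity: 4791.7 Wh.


E_used = P * t / 60 = 1951.7 * 32.0 / 60 = 1040.9067 Wh
DOD = E_used / E_total * 100 = 1040.9067 / 4791.7 * 100
DOD = 21.7231 %

21.7231 %


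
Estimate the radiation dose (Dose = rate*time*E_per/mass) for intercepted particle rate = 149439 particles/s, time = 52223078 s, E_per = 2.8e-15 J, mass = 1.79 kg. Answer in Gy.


Total energy deposited = rate * time * E_per
  = 149439 * 52223078 * 2.8e-15 = 0.02185166 J
Dose = E_total / mass = 0.02185166 / 1.79
Dose = 0.01220763 Gy

0.0122 Gy


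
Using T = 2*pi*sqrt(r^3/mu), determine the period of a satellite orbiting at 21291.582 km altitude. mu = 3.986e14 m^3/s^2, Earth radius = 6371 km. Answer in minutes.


r = 27662.5820 km = 2.7662582e+07 m
T = 2*pi*sqrt(r^3/mu) = 2*pi*sqrt(2.1167918e+22 / 3.986e14)
T = 45787.8543 s = 763.1309 min

763.1309 minutes


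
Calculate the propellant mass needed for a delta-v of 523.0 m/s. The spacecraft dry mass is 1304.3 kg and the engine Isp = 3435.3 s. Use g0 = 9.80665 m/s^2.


ve = Isp * g0 = 3435.3 * 9.80665 = 33688.784745 m/s
mass ratio = exp(dv/ve) = exp(523.0/33688.784745) = 1.01564558
m_prop = m_dry * (mr - 1) = 1304.3 * (1.01564558 - 1)
m_prop = 20.4065 kg

20.4065 kg


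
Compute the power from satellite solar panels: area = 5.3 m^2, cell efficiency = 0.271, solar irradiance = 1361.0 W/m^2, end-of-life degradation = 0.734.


P = area * eta * S * degradation
P = 5.3 * 0.271 * 1361.0 * 0.734
P = 1434.8264 W

1434.8264 W


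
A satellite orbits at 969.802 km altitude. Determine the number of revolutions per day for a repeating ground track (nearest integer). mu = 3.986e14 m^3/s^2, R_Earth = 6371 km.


r = 7.340802e+06 m
T = 2*pi*sqrt(r^3/mu) = 6259.3104 s = 104.3218 min
revs/day = 1440 / 104.3218 = 13.8034
Rounded: 14 revolutions per day

14 revolutions per day


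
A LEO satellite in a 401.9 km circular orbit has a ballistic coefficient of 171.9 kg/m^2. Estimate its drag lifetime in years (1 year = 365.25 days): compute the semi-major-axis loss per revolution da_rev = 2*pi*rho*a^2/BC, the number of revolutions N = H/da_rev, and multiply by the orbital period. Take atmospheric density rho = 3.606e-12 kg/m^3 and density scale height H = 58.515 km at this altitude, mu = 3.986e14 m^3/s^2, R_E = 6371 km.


a = R_E + alt = 6772.9000 km = 6.7729e+06 m
da_rev = 2*pi*rho*a^2/BC = 2*pi*3.606e-12*(6.7729e+06)^2/171.9 = 6.046152 m per revolution
N = H/da_rev = 58515.0000 m / 6.046152 m = 9678.0568 revolutions
P = 2*pi*sqrt(a^3/mu) = 5547.1922 s
lifetime = N*P = 9678.0568 * 5547.1922 = 5.3686042e+07 s = 621.3662 days
years = 621.3662 / 365.25 = 1.7012 years

1.7012 years


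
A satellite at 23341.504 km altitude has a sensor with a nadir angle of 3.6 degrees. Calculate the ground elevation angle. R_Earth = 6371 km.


r = R_E + alt = 29712.5040 km
Law of sines in the satellite / Earth-center / ground-point triangle:
  sin(nadir)/R_E = sin(90 + el)/r  =>  cos(el) = (r/R_E)*sin(nadir)
cos(el) = (29712.5040 / 6371.0000) * sin(3.6 deg) = 0.2928368
el = arccos(0.2928368) = 72.9721 deg
(Earth-central angle = 90 - nadir - el = 13.4279 deg)

72.9721 degrees


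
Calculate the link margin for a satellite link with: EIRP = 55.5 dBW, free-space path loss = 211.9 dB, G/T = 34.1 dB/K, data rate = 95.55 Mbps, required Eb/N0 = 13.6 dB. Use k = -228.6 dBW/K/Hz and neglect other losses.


C/N0 = EIRP - FSPL + G/T - k = 55.5 - 211.9 + 34.1 - (-228.6)
C/N0 = 106.3000 dB-Hz
R_b = 95.55 Mbps = 9.555e+07 bps -> 10*log10(R_b) = 79.8023 dB-Hz
Eb/N0 = C/N0 - 10*log10(R_b) = 106.3000 - 79.8023 = 26.4977 dB
Margin = Eb/N0 - Eb/N0_req = 26.4977 - 13.6 = 12.8977 dB (link closes)

12.8977 dB


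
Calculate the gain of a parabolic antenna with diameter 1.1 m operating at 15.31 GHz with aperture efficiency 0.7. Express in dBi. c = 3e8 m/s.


lambda = c/f = 3e8 / 1.531e+10 = 0.01959504 m
G = eta*(pi*D/lambda)^2 = 0.7*(pi*1.1/0.01959504)^2
G = 21771.6341 (linear)
G = 10*log10(21771.6341) = 43.3789 dBi

43.3789 dBi


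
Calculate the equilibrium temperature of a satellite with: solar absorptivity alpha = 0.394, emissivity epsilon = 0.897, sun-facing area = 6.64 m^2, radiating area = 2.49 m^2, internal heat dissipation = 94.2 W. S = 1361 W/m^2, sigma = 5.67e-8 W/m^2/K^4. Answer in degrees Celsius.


Numerator = alpha*S*A_sun + Q_int = 0.394*1361*6.64 + 94.2 = 3654.7938 W
Denominator = eps*sigma*A_rad = 0.897*5.67e-8*2.49 = 1.2664115e-07 W/K^4
T^4 = 2.8859448e+10 K^4
T = 412.1659 K = 139.0159 C

139.0159 degrees Celsius


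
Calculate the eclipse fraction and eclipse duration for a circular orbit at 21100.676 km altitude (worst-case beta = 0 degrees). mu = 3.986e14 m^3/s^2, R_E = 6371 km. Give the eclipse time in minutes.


r = 27471.6760 km
T = 755.2447 min
Eclipse fraction = arcsin(R_E/r)/pi = arcsin(6371.0000/27471.6760)/pi
= arcsin(0.2319116)/pi = 0.07449801
Eclipse duration = 0.07449801 * 755.2447 = 56.2642 min

56.2642 minutes


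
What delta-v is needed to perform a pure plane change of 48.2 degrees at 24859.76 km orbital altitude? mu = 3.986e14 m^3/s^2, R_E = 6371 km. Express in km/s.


r = 31230.7600 km = 3.123076e+07 m
V = sqrt(mu/r) = 3572.5422 m/s
di = 48.2 deg = 0.8412487 rad
dV = 2*V*sin(di/2) = 2*3572.5422*sin(0.4206243)
dV = 2917.5556 m/s = 2.9176 km/s

2.9176 km/s


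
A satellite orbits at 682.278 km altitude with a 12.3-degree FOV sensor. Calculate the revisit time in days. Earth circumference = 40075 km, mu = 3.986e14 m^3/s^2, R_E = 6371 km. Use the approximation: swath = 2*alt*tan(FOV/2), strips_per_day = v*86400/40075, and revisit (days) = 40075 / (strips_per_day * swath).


swath = 2*682.278*tan(0.1073377) = 147.0335 km
v = sqrt(mu/r) = 7517.4950 m/s = 7.5175 km/s
strips/day = v*86400/40075 = 7.5175*86400/40075 = 16.2074
coverage/day = strips * swath = 16.2074 * 147.0335 = 2383.0305 km
revisit = 40075 / 2383.0305 = 16.8168 days

16.8168 days


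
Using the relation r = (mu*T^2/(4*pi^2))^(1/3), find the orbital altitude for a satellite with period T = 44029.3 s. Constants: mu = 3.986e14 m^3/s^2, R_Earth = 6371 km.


T = 44029.3 s
r = (mu*T^2/(4*pi^2))^(1/3) = (3.986e14 * 44029.3^2 / (4*pi^2))^(1/3)
r = 2.6949686e+07 m = 26949.6858 km
alt = r - R_E = 26949.6858 - 6371 = 20578.6858 km

20578.6858 km


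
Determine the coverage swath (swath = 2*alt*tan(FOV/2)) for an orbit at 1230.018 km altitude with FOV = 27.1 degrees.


FOV = 27.1 deg = 0.4729842 rad
swath = 2 * alt * tan(FOV/2) = 2 * 1230.018 * tan(0.2364921)
swath = 2 * 1230.018 * 0.2410019
swath = 592.8734 km

592.8734 km


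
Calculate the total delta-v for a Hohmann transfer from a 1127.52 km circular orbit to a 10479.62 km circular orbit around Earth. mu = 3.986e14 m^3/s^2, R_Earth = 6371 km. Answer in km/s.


r1 = 7498.5200 km = 7.49852e+06 m
r2 = 16850.6200 km = 1.685062e+07 m
dv1 = sqrt(mu/r1)*(sqrt(2*r2/(r1+r2)) - 1) = 1286.6296 m/s
dv2 = sqrt(mu/r2)*(1 - sqrt(2*r1/(r1+r2))) = 1046.6363 m/s
total dv = |dv1| + |dv2| = 1286.6296 + 1046.6363 = 2333.2660 m/s = 2.3333 km/s

2.3333 km/s


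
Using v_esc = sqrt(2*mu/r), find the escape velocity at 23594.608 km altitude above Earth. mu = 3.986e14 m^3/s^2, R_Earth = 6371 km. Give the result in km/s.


r = 6371.0 + 23594.608 = 29965.6080 km = 2.9965608e+07 m
v_esc = sqrt(2*mu/r) = sqrt(2*3.986e14 / 2.9965608e+07)
v_esc = 5157.8903 m/s = 5.1579 km/s

5.1579 km/s


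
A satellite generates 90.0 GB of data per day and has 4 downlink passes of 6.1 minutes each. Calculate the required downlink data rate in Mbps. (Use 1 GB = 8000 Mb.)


total contact time = 4 * 6.1 * 60 = 1464.0000 s
data = 90.0 GB = 720000.0000 Mb
rate = 720000.0000 / 1464.0000 = 491.8033 Mbps

491.8033 Mbps
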